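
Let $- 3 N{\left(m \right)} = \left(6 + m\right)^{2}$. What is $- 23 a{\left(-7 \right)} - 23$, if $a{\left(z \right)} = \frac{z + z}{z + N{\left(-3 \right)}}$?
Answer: $- \frac{276}{5} \approx -55.2$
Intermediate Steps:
$N{\left(m \right)} = - \frac{\left(6 + m\right)^{2}}{3}$
$a{\left(z \right)} = \frac{2 z}{-3 + z}$ ($a{\left(z \right)} = \frac{z + z}{z - \frac{\left(6 - 3\right)^{2}}{3}} = \frac{2 z}{z - \frac{3^{2}}{3}} = \frac{2 z}{z - 3} = \frac{2 z}{-3 + z}$)
$- 23 a{\left(-7 \right)} - 23 = - 23 \cdot 2 \left(-7\right) \frac{1}{-3 - 7} - 23 = - 23 \cdot 2 \left(-7\right) \frac{1}{-10} - 23 = - 23 \cdot 2 \left(-7\right) \left(- \frac{1}{10}\right) - 23 = \left(-23\right) \frac{7}{5} - 23 = - \frac{161}{5} - 23 = - \frac{276}{5}$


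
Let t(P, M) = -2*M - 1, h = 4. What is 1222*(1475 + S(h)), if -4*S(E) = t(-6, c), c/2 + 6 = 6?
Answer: 3605511/2 ≈ 1.8028e+6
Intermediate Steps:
c = 0 (c = -12 + 2*6 = -12 + 12 = 0)
t(P, M) = -1 - 2*M
S(E) = ¼ (S(E) = -(-1 - 2*0)/4 = -(-1 + 0)/4 = -¼*(-1) = ¼)
1222*(1475 + S(h)) = 1222*(1475 + ¼) = 1222*(5901/4) = 3605511/2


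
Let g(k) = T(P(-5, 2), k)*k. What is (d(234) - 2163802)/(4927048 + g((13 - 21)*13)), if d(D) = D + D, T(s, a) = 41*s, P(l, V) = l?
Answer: -1081667/2474184 ≈ -0.43718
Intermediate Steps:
d(D) = 2*D
g(k) = -205*k (g(k) = (41*(-5))*k = -205*k)
(d(234) - 2163802)/(4927048 + g((13 - 21)*13)) = (2*234 - 2163802)/(4927048 - 205*(13 - 21)*13) = (468 - 2163802)/(4927048 - (-1640)*13) = -2163334/(4927048 - 205*(-104)) = -2163334/(4927048 + 21320) = -2163334/4948368 = -2163334*1/4948368 = -1081667/2474184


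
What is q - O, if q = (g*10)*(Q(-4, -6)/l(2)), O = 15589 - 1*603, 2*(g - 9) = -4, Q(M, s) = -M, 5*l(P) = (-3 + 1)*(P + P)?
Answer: -15161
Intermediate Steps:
l(P) = -4*P/5 (l(P) = ((-3 + 1)*(P + P))/5 = (-4*P)/5 = -4*P/5)
g = 7 (g = 9 + (½)*(-4) = 9 - 2 = 7)
O = 14986 (O = 15589 - 603 = 14986)
q = -175 (q = (7*10)*((-1*(-4))/((-⅘*2))) = 70*(4/(-8/5)) = 70*(4*(-5/8)) = 70*(-5/2) = -175)
q - O = -175 - 1*14986 = -175 - 14986 = -15161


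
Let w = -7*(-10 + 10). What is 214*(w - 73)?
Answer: -15622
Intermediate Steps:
w = 0 (w = -7*0 = 0)
214*(w - 73) = 214*(0 - 73) = 214*(-73) = -15622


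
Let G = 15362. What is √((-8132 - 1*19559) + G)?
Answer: I*√12329 ≈ 111.04*I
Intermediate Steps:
√((-8132 - 1*19559) + G) = √((-8132 - 1*19559) + 15362) = √((-8132 - 19559) + 15362) = √(-27691 + 15362) = √(-12329) = I*√12329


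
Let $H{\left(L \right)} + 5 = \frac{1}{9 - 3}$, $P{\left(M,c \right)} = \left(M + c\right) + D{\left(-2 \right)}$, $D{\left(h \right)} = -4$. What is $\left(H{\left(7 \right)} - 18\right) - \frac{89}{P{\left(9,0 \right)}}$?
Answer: $- \frac{1219}{30} \approx -40.633$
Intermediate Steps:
$P{\left(M,c \right)} = -4 + M + c$ ($P{\left(M,c \right)} = \left(M + c\right) - 4 = -4 + M + c$)
$H{\left(L \right)} = - \frac{29}{6}$ ($H{\left(L \right)} = -5 + \frac{1}{9 - 3} = -5 + \frac{1}{6} = - \frac{29}{6}$)
$\left(H{\left(7 \right)} - 18\right) - \frac{89}{P{\left(9,0 \right)}} = \left(- \frac{29}{6} - 18\right) - \frac{89}{-4 + 9 + 0} = - \frac{137}{6} - \frac{89}{5} = - \frac{1219}{30}$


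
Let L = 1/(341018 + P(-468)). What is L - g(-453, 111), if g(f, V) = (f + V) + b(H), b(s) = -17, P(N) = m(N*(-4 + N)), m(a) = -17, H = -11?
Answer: 122419360/341001 ≈ 359.00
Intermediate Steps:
P(N) = -17
g(f, V) = -17 + V + f (g(f, V) = (f + V) - 17 = (V + f) - 17 = -17 + V + f)
L = 1/341001 (L = 1/(341018 - 17) = 1/341001 ≈ 2.9325e-6)
L - g(-453, 111) = 1/341001 - (-17 + 111 - 453) = 1/341001 - 1*(-359) = 1/341001 + 359 = 122419360/341001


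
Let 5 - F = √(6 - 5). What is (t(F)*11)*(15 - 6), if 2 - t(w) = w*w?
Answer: -1386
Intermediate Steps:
F = 4 (F = 5 - √(6 - 5) = 5 - √1 = 5 - 1*1 = 5 - 1 = 4)
t(w) = 2 - w² (t(w) = 2 - w*w = 2 - w²)
(t(F)*11)*(15 - 6) = ((2 - 1*4²)*11)*(15 - 6) = ((2 - 1*16)*11)*9 = ((2 - 16)*11)*9 = -14*11*9 = -154*9 = -1386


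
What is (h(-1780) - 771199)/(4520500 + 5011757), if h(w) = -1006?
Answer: -110315/1361751 ≈ -0.081010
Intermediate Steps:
(h(-1780) - 771199)/(4520500 + 5011757) = (-1006 - 771199)/(4520500 + 5011757) = -772205/9532257 = -772205*1/9532257 = -110315/1361751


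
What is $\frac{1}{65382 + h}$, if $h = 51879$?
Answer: $\frac{1}{117261} \approx 8.528 \cdot 10^{-6}$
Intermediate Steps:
$\frac{1}{65382 + h} = \frac{1}{65382 + 51879} = \frac{1}{117261}$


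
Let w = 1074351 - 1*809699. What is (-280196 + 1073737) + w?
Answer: 1058193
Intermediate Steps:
w = 264652 (w = 1074351 - 809699 = 264652)
(-280196 + 1073737) + w = (-280196 + 1073737) + 264652 = 793541 + 264652 = 1058193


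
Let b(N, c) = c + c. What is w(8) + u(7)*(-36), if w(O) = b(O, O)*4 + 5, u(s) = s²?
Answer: -1695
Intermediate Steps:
b(N, c) = 2*c
w(O) = 5 + 8*O (w(O) = (2*O)*4 + 5 = 8*O + 5 = 5 + 8*O)
w(8) + u(7)*(-36) = (5 + 8*8) + 7²*(-36) = (5 + 64) + 49*(-36) = 69 - 1764 = -1695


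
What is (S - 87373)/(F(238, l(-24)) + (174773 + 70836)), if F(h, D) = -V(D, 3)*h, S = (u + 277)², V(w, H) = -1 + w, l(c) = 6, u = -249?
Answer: -28863/81473 ≈ -0.35426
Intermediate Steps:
S = 784 (S = (-249 + 277)² = 28² = 784)
F(h, D) = -h*(-1 + D) (F(h, D) = -(-1 + D)*h = -h*(-1 + D))
(S - 87373)/(F(238, l(-24)) + (174773 + 70836)) = (784 - 87373)/(238*(1 - 1*6) + (174773 + 70836)) = -86589/(238*(1 - 6) + 245609) = -86589/(238*(-5) + 245609) = -86589/(-1190 + 245609) = -86589/244419 = -86589*1/244419 = -28863/81473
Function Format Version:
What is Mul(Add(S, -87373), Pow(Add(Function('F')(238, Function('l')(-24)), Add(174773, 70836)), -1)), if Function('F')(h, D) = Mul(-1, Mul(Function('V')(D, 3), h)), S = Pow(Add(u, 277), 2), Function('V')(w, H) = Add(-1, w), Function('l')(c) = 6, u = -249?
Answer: Rational(-28863, 81473) ≈ -0.35426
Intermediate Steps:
S = 784 (S = Pow(Add(-249, 277), 2) = Pow(28, 2) = 784)
Function('F')(h, D) = Mul(-1, h, Add(-1, D)) (Function('F')(h, D) = Mul(-1, Mul(Add(-1, D), h)) = Mul(-1, Mul(h, Add(-1, D))) = Mul(-1, h, Add(-1, D)))
Mul(Add(S, -87373), Pow(Add(Function('F')(238, Function('l')(-24)), Add(174773, 70836)), -1)) = Mul(Add(784, -87373), Pow(Add(Mul(238, Add(1, Mul(-1, 6))), Add(174773, 70836)), -1)) = Mul(-86589, Pow(Add(Mul(238, Add(1, -6)), 245609), -1)) = Mul(-86589, Pow(Add(Mul(238, -5), 245609), -1)) = Mul(-86589, Pow(Add(-1190, 245609), -1)) = Mul(-86589, Pow(244419, -1)) = Mul(-86589, Rational(1, 244419)) = Rational(-28863, 81473)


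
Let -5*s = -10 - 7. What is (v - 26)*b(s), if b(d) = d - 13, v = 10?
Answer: 768/5 ≈ 153.60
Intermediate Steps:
s = 17/5 (s = -(-10 - 7)/5 = -⅕*(-17) = 17/5 ≈ 3.4000)
b(d) = -13 + d
(v - 26)*b(s) = (10 - 26)*(-13 + 17/5) = -16*(-48/5) = 768/5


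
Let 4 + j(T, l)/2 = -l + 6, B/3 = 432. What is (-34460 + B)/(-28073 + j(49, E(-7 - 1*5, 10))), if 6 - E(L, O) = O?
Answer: 33164/28061 ≈ 1.1819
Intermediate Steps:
B = 1296 (B = 3*432 = 1296)
E(L, O) = 6 - O
j(T, l) = 4 - 2*l (j(T, l) = -8 + 2*(-l + 6) = -8 + 2*(6 - l) = -8 + (12 - 2*l) = 4 - 2*l)
(-34460 + B)/(-28073 + j(49, E(-7 - 1*5, 10))) = (-34460 + 1296)/(-28073 + (4 - 2*(6 - 1*10))) = -33164/(-28073 + (4 - 2*(6 - 10))) = -33164/(-28073 + (4 - 2*(-4))) = -33164/(-28073 + (4 + 8)) = -33164/(-28073 + 12) = -33164/(-28061) = -33164*(-1/28061) = 33164/28061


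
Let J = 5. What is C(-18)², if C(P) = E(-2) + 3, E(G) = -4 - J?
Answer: 36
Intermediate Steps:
E(G) = -9 (E(G) = -4 - 1*5 = -4 - 5 = -9)
C(P) = -6 (C(P) = -9 + 3 = -6)
C(-18)² = (-6)² = 36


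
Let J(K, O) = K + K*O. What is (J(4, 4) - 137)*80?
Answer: -9360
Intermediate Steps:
(J(4, 4) - 137)*80 = (4*(1 + 4) - 137)*80 = (4*5 - 137)*80 = (20 - 137)*80 = -117*80 = -9360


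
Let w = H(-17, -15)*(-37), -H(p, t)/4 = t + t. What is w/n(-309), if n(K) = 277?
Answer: -4440/277 ≈ -16.029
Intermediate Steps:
H(p, t) = -8*t (H(p, t) = -4*(t + t) = -8*t)
w = -4440 (w = -8*(-15)*(-37) = 120*(-37) = -4440)
w/n(-309) = -4440/277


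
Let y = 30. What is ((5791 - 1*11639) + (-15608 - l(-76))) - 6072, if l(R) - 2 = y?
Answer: -27560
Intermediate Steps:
l(R) = 32 (l(R) = 2 + 30 = 32)
((5791 - 1*11639) + (-15608 - l(-76))) - 6072 = ((5791 - 1*11639) + (-15608 - 1*32)) - 6072 = ((5791 - 11639) + (-15608 - 32)) - 6072 = (-5848 - 15640) - 6072 = -21488 - 6072 = -27560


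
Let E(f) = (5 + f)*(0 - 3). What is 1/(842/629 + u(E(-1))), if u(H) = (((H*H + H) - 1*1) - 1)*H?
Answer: -629/980398 ≈ -0.00064158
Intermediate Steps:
E(f) = -15 - 3*f (E(f) = (5 + f)*(-3) = -15 - 3*f)
u(H) = H*(-2 + H + H**2) (u(H) = (((H**2 + H) - 1) - 1)*H = (((H + H**2) - 1) - 1)*H = ((-1 + H + H**2) - 1)*H = (-2 + H + H**2)*H = H*(-2 + H + H**2))
1/(842/629 + u(E(-1))) = 1/(842/629 + (-15 - 3*(-1))*(-2 + (-15 - 3*(-1)) + (-15 - 3*(-1))**2)) = 1/(842*(1/629) + (-15 + 3)*(-2 + (-15 + 3) + (-15 + 3)**2)) = 1/(842/629 - 12*(-2 - 12 + (-12)**2)) = 1/(842/629 - 12*(-2 - 12 + 144)) = 1/(842/629 - 12*130) = 1/(842/629 - 1560) = 1/(-980398/629) = -629/980398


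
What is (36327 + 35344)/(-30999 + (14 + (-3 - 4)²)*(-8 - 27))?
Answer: -71671/33204 ≈ -2.1585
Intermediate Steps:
(36327 + 35344)/(-30999 + (14 + (-3 - 4)²)*(-8 - 27)) = 71671/(-30999 + (14 + (-7)²)*(-35)) = 71671/(-30999 + (14 + 49)*(-35)) = 71671/(-30999 + 63*(-35)) = 71671/(-30999 - 2205) = 71671/(-33204) = 71671*(-1/33204) = -71671/33204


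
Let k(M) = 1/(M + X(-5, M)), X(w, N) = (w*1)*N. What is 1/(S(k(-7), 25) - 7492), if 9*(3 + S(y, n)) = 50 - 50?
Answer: -1/7495 ≈ -0.00013342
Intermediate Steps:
X(w, N) = N*w (X(w, N) = w*N = N*w)
k(M) = -1/(4*M) (k(M) = 1/(M + M*(-5)) = 1/(M - 5*M) = 1/(-4*M) = -1/(4*M))
S(y, n) = -3 (S(y, n) = -3 + (50 - 50)/9 = -3 + (⅑)*0 = -3 + 0 = -3)
1/(S(k(-7), 25) - 7492) = 1/(-3 - 7492) = 1/(-7495) = -1/7495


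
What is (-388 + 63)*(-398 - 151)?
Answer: 178425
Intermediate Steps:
(-388 + 63)*(-398 - 151) = -325*(-549) = 178425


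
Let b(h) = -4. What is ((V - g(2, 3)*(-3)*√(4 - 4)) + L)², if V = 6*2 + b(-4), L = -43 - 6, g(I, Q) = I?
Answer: 1681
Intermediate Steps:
L = -49
V = 8 (V = 6*2 - 4 = 12 - 4 = 8)
((V - g(2, 3)*(-3)*√(4 - 4)) + L)² = ((8 - 2*(-3)*√(4 - 4)) - 49)² = ((8 - (-6)*√0) - 49)² = ((8 - (-6)*0) - 49)² = ((8 - 1*0) - 49)² = ((8 + 0) - 49)² = (8 - 49)² = (-41)² = 1681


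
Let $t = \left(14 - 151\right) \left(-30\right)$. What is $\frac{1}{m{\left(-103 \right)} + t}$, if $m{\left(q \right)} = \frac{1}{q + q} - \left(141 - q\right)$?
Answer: $\frac{206}{796395} \approx 0.00025867$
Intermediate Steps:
$t = 4110$ ($t = \left(-137\right) \left(-30\right) = 4110$)
$m{\left(q \right)} = -141 + q + \frac{1}{2 q}$ ($m{\left(q \right)} = \frac{1}{2 q} + \left(-141 + q\right) = -141 + q + \frac{1}{2 q}$)
$\frac{1}{m{\left(-103 \right)} + t} = \frac{1}{\left(-141 - 103 + \frac{1}{2 \left(-103\right)}\right) + 4110} = \frac{1}{\left(-141 - 103 + \frac{1}{2} \left(- \frac{1}{103}\right)\right) + 4110} = \frac{1}{\left(-141 - 103 - \frac{1}{206}\right) + 4110} = \frac{1}{- \frac{50265}{206} + 4110} = \frac{1}{\frac{796395}{206}} = \frac{206}{796395}$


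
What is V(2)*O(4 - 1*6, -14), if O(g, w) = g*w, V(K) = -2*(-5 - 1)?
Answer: 336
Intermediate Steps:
V(K) = 12 (V(K) = -2*(-6) = 12)
V(2)*O(4 - 1*6, -14) = 12*((4 - 1*6)*(-14)) = 12*((4 - 6)*(-14)) = 12*(-2*(-14)) = 12*28 = 336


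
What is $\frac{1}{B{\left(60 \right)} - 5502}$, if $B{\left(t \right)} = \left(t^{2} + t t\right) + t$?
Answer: $\frac{1}{1758} \approx 0.00056883$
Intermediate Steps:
$B{\left(t \right)} = t + 2 t^{2}$ ($B{\left(t \right)} = \left(t^{2} + t^{2}\right) + t = 2 t^{2} + t = t + 2 t^{2}$)
$\frac{1}{B{\left(60 \right)} - 5502} = \frac{1}{60 \left(1 + 2 \cdot 60\right) - 5502} = \frac{1}{60 \left(1 + 120\right) - 5502} = \frac{1}{60 \cdot 121 - 5502} = \frac{1}{7260 - 5502} = \frac{1}{1758}$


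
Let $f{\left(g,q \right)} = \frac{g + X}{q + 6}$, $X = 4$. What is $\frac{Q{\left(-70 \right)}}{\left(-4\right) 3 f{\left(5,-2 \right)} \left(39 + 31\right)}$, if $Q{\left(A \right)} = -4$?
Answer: $\frac{2}{945} \approx 0.0021164$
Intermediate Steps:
$f{\left(g,q \right)} = \frac{4 + g}{6 + q}$ ($f{\left(g,q \right)} = \frac{g + 4}{q + 6} = \frac{4 + g}{6 + q}$)
$\frac{Q{\left(-70 \right)}}{\left(-4\right) 3 f{\left(5,-2 \right)} \left(39 + 31\right)} = - \frac{4}{\left(-4\right) 3 \frac{4 + 5}{6 - 2} \left(39 + 31\right)} = - \frac{4}{- 12 \cdot \frac{1}{4} \cdot 9 \cdot 70} = - \frac{4}{\left(-12\right) \frac{9}{4} \cdot 70} = - \frac{4}{\left(-27\right) 70} = - \frac{4}{-1890} = \left(-4\right) \left(- \frac{1}{1890}\right) = \frac{2}{945}$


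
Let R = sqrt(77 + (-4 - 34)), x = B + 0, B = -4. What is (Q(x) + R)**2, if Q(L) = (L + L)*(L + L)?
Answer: (64 + sqrt(39))**2 ≈ 4934.4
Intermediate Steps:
x = -4 (x = -4 + 0 = -4)
Q(L) = 4*L**2 (Q(L) = (2*L)*(2*L) = 4*L**2)
R = sqrt(39) (R = sqrt(77 - 38) = sqrt(39) ≈ 6.2450)
(Q(x) + R)**2 = (4*(-4)**2 + sqrt(39))**2 = (4*16 + sqrt(39))**2 = (64 + sqrt(39))**2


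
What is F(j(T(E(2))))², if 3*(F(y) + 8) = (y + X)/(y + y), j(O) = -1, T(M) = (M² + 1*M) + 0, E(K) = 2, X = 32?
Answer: 6241/36 ≈ 173.36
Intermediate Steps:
T(M) = M + M² (T(M) = (M² + M) + 0 = (M + M²) + 0 = M + M²)
F(y) = -8 + (32 + y)/(6*y) (F(y) = -8 + ((y + 32)/(y + y))/3 = -8 + ((32 + y)/((2*y)))/3 = -8 + ((32 + y)*(1/(2*y)))/3 = -8 + ((32 + y)/(2*y))/3 = -8 + (32 + y)/(6*y))
F(j(T(E(2))))² = ((⅙)*(32 - 47*(-1))/(-1))² = ((⅙)*(-1)*(32 + 47))² = ((⅙)*(-1)*79)² = (-79/6)² = 6241/36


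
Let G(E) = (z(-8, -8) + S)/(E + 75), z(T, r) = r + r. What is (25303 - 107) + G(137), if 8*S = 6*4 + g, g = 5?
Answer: 42732317/1696 ≈ 25196.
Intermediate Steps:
z(T, r) = 2*r
S = 29/8 (S = (6*4 + 5)/8 = (24 + 5)/8 = (1/8)*29 = 29/8 ≈ 3.6250)
G(E) = -99/(8*(75 + E)) (G(E) = (2*(-8) + 29/8)/(E + 75) = (-16 + 29/8)/(75 + E) = -99/(8*(75 + E)))
(25303 - 107) + G(137) = (25303 - 107) - 99/(600 + 8*137) = 25196 - 99/(600 + 1096) = 25196 - 99/1696 = 42732317/1696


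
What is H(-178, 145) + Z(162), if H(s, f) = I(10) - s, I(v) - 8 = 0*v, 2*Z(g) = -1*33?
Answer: 339/2 ≈ 169.50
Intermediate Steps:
Z(g) = -33/2 (Z(g) = (-1*33)/2 = (1/2)*(-33) = -33/2)
I(v) = 8 (I(v) = 8 + 0*v = 8 + 0 = 8)
H(s, f) = 8 - s
H(-178, 145) + Z(162) = (8 - 1*(-178)) - 33/2 = (8 + 178) - 33/2 = 186 - 33/2 = 339/2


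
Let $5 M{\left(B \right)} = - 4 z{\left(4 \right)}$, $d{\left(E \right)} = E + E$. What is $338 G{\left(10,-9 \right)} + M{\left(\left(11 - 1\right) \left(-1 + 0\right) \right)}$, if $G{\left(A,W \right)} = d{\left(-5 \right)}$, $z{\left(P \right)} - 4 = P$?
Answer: $- \frac{16932}{5} \approx -3386.4$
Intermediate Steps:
$d{\left(E \right)} = 2 E$
$z{\left(P \right)} = 4 + P$
$G{\left(A,W \right)} = -10$ ($G{\left(A,W \right)} = 2 \left(-5\right) = -10$)
$M{\left(B \right)} = - \frac{32}{5}$ ($M{\left(B \right)} = \frac{\left(-4\right) \left(4 + 4\right)}{5} = \frac{\left(-4\right) 8}{5} = \frac{1}{5} \left(-32\right) = - \frac{32}{5}$)
$338 G{\left(10,-9 \right)} + M{\left(\left(11 - 1\right) \left(-1 + 0\right) \right)} = 338 \left(-10\right) - \frac{32}{5} = -3380 - \frac{32}{5} = - \frac{16932}{5}$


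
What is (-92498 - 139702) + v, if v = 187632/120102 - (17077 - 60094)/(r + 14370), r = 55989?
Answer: -109007289926221/469458701 ≈ -2.3220e+5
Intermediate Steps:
v = 1020445979/469458701 (v = 187632/120102 - (17077 - 60094)/(55989 + 14370) = 187632*(1/120102) - (-43017)/70359 = 31272/20017 - (-43017)/70359 = 31272/20017 - 1*(-14339/23453) = 31272/20017 + 14339/23453 = 1020445979/469458701 ≈ 2.1737)
(-92498 - 139702) + v = (-92498 - 139702) + 1020445979/469458701 = -232200 + 1020445979/469458701 = -109007289926221/469458701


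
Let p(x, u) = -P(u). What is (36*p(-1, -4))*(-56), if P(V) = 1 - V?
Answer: 10080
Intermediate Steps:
p(x, u) = -1 + u (p(x, u) = -(1 - u) = -1 + u)
(36*p(-1, -4))*(-56) = (36*(-1 - 4))*(-56) = (36*(-5))*(-56) = -180*(-56) = 10080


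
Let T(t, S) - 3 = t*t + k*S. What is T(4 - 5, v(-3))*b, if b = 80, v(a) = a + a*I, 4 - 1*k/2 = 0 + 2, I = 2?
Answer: -2560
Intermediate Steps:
k = 4 (k = 8 - 2*(0 + 2) = 8 - 2*2 = 8 - 4 = 4)
v(a) = 3*a (v(a) = a + a*2 = a + 2*a = 3*a)
T(t, S) = 3 + t² + 4*S (T(t, S) = 3 + (t*t + 4*S) = 3 + (t² + 4*S) = 3 + t² + 4*S)
T(4 - 5, v(-3))*b = (3 + (4 - 5)² + 4*(3*(-3)))*80 = (3 + (-1)² + 4*(-9))*80 = (3 + 1 - 36)*80 = -32*80 = -2560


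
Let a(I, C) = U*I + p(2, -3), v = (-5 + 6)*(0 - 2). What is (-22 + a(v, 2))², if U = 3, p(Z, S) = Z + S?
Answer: 841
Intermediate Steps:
p(Z, S) = S + Z
v = -2 (v = 1*(-2) = -2)
a(I, C) = -1 + 3*I (a(I, C) = 3*I + (-3 + 2) = 3*I - 1 = -1 + 3*I)
(-22 + a(v, 2))² = (-22 + (-1 + 3*(-2)))² = (-22 + (-1 - 6))² = (-22 - 7)² = (-29)² = 841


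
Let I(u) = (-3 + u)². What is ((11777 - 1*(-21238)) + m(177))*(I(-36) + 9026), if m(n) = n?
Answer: 350076024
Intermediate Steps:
((11777 - 1*(-21238)) + m(177))*(I(-36) + 9026) = ((11777 - 1*(-21238)) + 177)*((-3 - 36)² + 9026) = ((11777 + 21238) + 177)*((-39)² + 9026) = (33015 + 177)*(1521 + 9026) = 33192*10547 = 350076024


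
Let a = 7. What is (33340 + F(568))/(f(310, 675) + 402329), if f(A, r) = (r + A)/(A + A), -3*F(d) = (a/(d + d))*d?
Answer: 12402046/149666979 ≈ 0.082864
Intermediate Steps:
F(d) = -7/6 (F(d) = -7/(d + d)*d/3 = -7/(2*d)*d/3 = -⅓*7/2 = -7/6)
f(A, r) = (A + r)/(2*A) (f(A, r) = (A + r)/((2*A)) = (A + r)*(1/(2*A)) = (A + r)/(2*A))
(33340 + F(568))/(f(310, 675) + 402329) = (33340 - 7/6)/((½)*(310 + 675)/310 + 402329) = 200033/(6*((½)*(1/310)*985 + 402329)) = 200033/(6*(197/124 + 402329)) = 200033/(6*(49888993/124)) = (200033/6)*(124/49888993) = 12402046/149666979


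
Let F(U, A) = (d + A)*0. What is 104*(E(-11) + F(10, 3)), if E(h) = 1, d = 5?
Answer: 104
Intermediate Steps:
F(U, A) = 0 (F(U, A) = (5 + A)*0 = 0)
104*(E(-11) + F(10, 3)) = 104*(1 + 0) = 104*1 = 104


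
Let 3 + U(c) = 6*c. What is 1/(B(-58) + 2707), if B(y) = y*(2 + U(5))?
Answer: 1/1025 ≈ 0.00097561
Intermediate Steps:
U(c) = -3 + 6*c
B(y) = 29*y (B(y) = y*(2 + (-3 + 6*5)) = y*(2 + (-3 + 30)) = y*(2 + 27) = y*29 = 29*y)
1/(B(-58) + 2707) = 1/(29*(-58) + 2707) = 1/(-1682 + 2707) = 1/1025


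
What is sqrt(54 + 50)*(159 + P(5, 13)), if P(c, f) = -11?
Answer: 296*sqrt(26) ≈ 1509.3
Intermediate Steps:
sqrt(54 + 50)*(159 + P(5, 13)) = sqrt(54 + 50)*(159 - 11) = sqrt(104)*148 = (2*sqrt(26))*148 = 296*sqrt(26)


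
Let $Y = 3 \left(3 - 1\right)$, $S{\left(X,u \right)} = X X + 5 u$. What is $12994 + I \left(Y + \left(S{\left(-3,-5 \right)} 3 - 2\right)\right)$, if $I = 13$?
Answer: $12422$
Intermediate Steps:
$S{\left(X,u \right)} = X^{2} + 5 u$
$Y = 6$ ($Y = 3 \cdot 2 = 6$)
$12994 + I \left(Y + \left(S{\left(-3,-5 \right)} 3 - 2\right)\right) = 12994 + 13 \left(6 + \left(\left(\left(-3\right)^{2} + 5 \left(-5\right)\right) 3 - 2\right)\right) = 12994 + 13 \left(6 + \left(\left(9 - 25\right) 3 - 2\right)\right) = 12994 + 13 \left(6 - 50\right) = 12994 + 13 \left(-44\right) = 12994 - 572 = 12422$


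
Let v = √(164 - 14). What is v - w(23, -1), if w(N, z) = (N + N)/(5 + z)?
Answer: -23/2 + 5*√6 ≈ 0.74745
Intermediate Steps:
w(N, z) = 2*N/(5 + z) (w(N, z) = (2*N)/(5 + z) = 2*N/(5 + z))
v = 5*√6 (v = √150 = 5*√6 ≈ 12.247)
v - w(23, -1) = 5*√6 - 2*23/(5 - 1) = 5*√6 - 2*23/4 = 5*√6 - 1*23/2 = 5*√6 - 23/2 = -23/2 + 5*√6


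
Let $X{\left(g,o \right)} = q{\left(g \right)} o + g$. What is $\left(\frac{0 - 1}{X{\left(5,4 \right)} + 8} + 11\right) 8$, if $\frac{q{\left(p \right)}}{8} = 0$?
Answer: $\frac{1136}{13} \approx 87.385$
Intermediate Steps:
$q{\left(p \right)} = 0$ ($q{\left(p \right)} = 8 \cdot 0 = 0$)
$X{\left(g,o \right)} = g$ ($X{\left(g,o \right)} = 0 o + g = 0 + g = g$)
$\left(\frac{0 - 1}{X{\left(5,4 \right)} + 8} + 11\right) 8 = \left(\frac{0 - 1}{5 + 8} + 11\right) 8 = \left(- \frac{1}{13} + 11\right) 8 = \frac{142}{13} \cdot 8 = \frac{1136}{13}$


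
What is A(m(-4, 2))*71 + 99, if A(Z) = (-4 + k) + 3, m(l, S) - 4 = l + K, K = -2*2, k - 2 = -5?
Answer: -185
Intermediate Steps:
k = -3 (k = 2 - 5 = -3)
K = -4
m(l, S) = l (m(l, S) = 4 + (l - 4) = 4 + (-4 + l) = l)
A(Z) = -4 (A(Z) = (-4 - 3) + 3 = -7 + 3 = -4)
A(m(-4, 2))*71 + 99 = -4*71 + 99 = -284 + 99 = -185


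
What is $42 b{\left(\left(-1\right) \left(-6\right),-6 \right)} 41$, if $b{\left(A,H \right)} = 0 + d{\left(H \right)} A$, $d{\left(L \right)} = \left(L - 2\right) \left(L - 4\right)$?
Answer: $826560$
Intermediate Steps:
$d{\left(L \right)} = \left(-4 + L\right) \left(-2 + L\right)$ ($d{\left(L \right)} = \left(-2 + L\right) \left(-4 + L\right) = \left(-4 + L\right) \left(-2 + L\right)$)
$b{\left(A,H \right)} = A \left(8 + H^{2} - 6 H\right)$ ($b{\left(A,H \right)} = 0 + \left(8 + H^{2} - 6 H\right) A = 0 + A \left(8 + H^{2} - 6 H\right) = A \left(8 + H^{2} - 6 H\right)$)
$42 b{\left(\left(-1\right) \left(-6\right),-6 \right)} 41 = 42 \left(-1\right) \left(-6\right) \left(8 + \left(-6\right)^{2} - -36\right) 41 = 42 \cdot 6 \left(8 + 36 + 36\right) 41 = 42 \cdot 6 \cdot 80 \cdot 41 = 42 \cdot 480 \cdot 41 = 20160 \cdot 41 = 826560$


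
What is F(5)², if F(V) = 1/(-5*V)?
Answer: 1/625 ≈ 0.0016000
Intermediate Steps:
F(V) = -1/(5*V)
F(5)² = (-⅕/5)² = (-⅕*⅕)² = (-1/25)² = 1/625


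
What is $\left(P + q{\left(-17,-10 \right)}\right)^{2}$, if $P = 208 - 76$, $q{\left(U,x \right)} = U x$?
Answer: $91204$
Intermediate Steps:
$P = 132$ ($P = 208 - 76 = 132$)
$\left(P + q{\left(-17,-10 \right)}\right)^{2} = \left(132 - -170\right)^{2} = \left(132 + 170\right)^{2} = 302^{2} = 91204$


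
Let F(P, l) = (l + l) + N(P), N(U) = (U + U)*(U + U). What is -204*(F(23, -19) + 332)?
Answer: -491640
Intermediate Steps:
N(U) = 4*U**2 (N(U) = (2*U)*(2*U) = 4*U**2)
F(P, l) = 2*l + 4*P**2 (F(P, l) = (l + l) + 4*P**2 = 2*l + 4*P**2)
-204*(F(23, -19) + 332) = -204*((2*(-19) + 4*23**2) + 332) = -204*((-38 + 4*529) + 332) = -204*((-38 + 2116) + 332) = -204*(2078 + 332) = -204*2410 = -491640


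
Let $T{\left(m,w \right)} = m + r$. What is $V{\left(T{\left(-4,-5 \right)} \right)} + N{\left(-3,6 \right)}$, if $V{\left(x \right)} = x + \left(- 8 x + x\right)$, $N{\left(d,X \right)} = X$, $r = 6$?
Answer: $-6$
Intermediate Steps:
$T{\left(m,w \right)} = 6 + m$ ($T{\left(m,w \right)} = m + 6 = 6 + m$)
$V{\left(x \right)} = - 6 x$ ($V{\left(x \right)} = x - 7 x = - 6 x$)
$V{\left(T{\left(-4,-5 \right)} \right)} + N{\left(-3,6 \right)} = - 6 \left(6 - 4\right) + 6 = \left(-6\right) 2 + 6 = -12 + 6 = -6$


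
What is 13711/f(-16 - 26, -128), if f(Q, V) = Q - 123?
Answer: -13711/165 ≈ -83.097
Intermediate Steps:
f(Q, V) = -123 + Q
13711/f(-16 - 26, -128) = 13711/(-123 + (-16 - 26)) = 13711/(-123 - 42) = 13711/(-165) = 13711*(-1/165) = -13711/165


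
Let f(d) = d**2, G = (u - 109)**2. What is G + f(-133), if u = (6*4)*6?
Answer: 18914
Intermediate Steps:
u = 144 (u = 24*6 = 144)
G = 1225 (G = (144 - 109)**2 = 35**2 = 1225)
G + f(-133) = 1225 + (-133)**2 = 1225 + 17689 = 18914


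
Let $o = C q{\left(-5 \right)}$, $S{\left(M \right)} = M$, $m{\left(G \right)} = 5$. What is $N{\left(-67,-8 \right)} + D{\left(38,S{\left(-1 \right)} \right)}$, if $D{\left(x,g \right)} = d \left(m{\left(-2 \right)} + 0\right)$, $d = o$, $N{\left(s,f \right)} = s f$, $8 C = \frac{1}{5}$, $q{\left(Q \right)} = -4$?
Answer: $\frac{1071}{2} \approx 535.5$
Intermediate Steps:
$C = \frac{1}{40}$ ($C = \frac{1}{8 \cdot 5} = \frac{1}{8} \cdot \frac{1}{5} = \frac{1}{40} \approx 0.025$)
$N{\left(s,f \right)} = f s$
$o = - \frac{1}{10}$ ($o = \frac{1}{40} \left(-4\right) = - \frac{1}{10} \approx -0.1$)
$d = - \frac{1}{10} \approx -0.1$
$D{\left(x,g \right)} = - \frac{1}{2}$ ($D{\left(x,g \right)} = - \frac{5 + 0}{10} = \left(- \frac{1}{10}\right) 5 = - \frac{1}{2}$)
$N{\left(-67,-8 \right)} + D{\left(38,S{\left(-1 \right)} \right)} = \left(-8\right) \left(-67\right) - \frac{1}{2} = 536 - \frac{1}{2} = \frac{1071}{2}$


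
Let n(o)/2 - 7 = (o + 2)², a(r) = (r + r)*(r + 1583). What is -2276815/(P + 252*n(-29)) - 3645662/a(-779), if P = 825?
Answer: -83148178389/25871652556 ≈ -3.2139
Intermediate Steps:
a(r) = 2*r*(1583 + r) (a(r) = (2*r)*(1583 + r) = 2*r*(1583 + r))
n(o) = 14 + 2*(2 + o)² (n(o) = 14 + 2*(o + 2)² = 14 + 2*(2 + o)²)
-2276815/(P + 252*n(-29)) - 3645662/a(-779) = -2276815/(825 + 252*(14 + 2*(2 - 29)²)) - 3645662*(-1/(1558*(1583 - 779))) = -2276815/(825 + 252*(14 + 2*(-27)²)) - 3645662/(2*(-779)*804) = -2276815/(825 + 252*(14 + 2*729)) - 3645662/(-1252632) = -2276815/(825 + 252*(14 + 1458)) - 3645662*(-1/1252632) = -2276815/(825 + 252*1472) + 1822831/626316 = -2276815/(825 + 370944) + 1822831/626316 = -2276815/371769 + 1822831/626316 = -83148178389/25871652556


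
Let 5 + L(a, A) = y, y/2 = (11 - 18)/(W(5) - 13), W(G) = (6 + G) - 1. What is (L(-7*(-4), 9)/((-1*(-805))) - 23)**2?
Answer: 3085358116/5832225 ≈ 529.02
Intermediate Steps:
W(G) = 5 + G
y = 14/3 (y = 2*((11 - 18)/((5 + 5) - 13)) = 2*(-7/(10 - 13)) = 2*(-7/(-3)) = 2*(-7*(-1/3)) = 2*(7/3) = 14/3 ≈ 4.6667)
L(a, A) = -1/3 (L(a, A) = -5 + 14/3 = -1/3)
(L(-7*(-4), 9)/((-1*(-805))) - 23)**2 = (-1/(3*((-1*(-805)))) - 23)**2 = (-1/3/805 - 23)**2 = (-1/3*1/805 - 23)**2 = (-1/2415 - 23)**2 = (-55546/2415)**2 = 3085358116/5832225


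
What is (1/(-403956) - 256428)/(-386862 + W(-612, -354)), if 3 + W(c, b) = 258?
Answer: 103585629169/156172217292 ≈ 0.66328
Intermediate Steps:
W(c, b) = 255 (W(c, b) = -3 + 258 = 255)
(1/(-403956) - 256428)/(-386862 + W(-612, -354)) = (1/(-403956) - 256428)/(-386862 + 255) = (-1/403956 - 256428)/(-386607) = -103585629169/403956*(-1/386607) = 103585629169/156172217292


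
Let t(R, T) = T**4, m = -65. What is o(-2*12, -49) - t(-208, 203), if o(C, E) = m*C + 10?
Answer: -1698180111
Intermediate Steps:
o(C, E) = 10 - 65*C (o(C, E) = -65*C + 10 = 10 - 65*C)
o(-2*12, -49) - t(-208, 203) = (10 - (-130)*12) - 1*203**4 = (10 - 65*(-24)) - 1*1698181681 = (10 + 1560) - 1698181681 = 1570 - 1698181681 = -1698180111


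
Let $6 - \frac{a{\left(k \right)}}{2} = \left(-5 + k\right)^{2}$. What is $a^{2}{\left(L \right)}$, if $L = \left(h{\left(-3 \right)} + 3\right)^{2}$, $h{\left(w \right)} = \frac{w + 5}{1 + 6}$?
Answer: $\frac{17556250000}{5764801} \approx 3045.4$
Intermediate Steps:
$h{\left(w \right)} = \frac{5}{7} + \frac{w}{7}$ ($h{\left(w \right)} = \frac{5 + w}{7} = \left(5 + w\right) \frac{1}{7} = \frac{5}{7} + \frac{w}{7}$)
$L = \frac{529}{49}$ ($L = \left(\left(\frac{5}{7} + \frac{1}{7} \left(-3\right)\right) + 3\right)^{2} = \left(\left(\frac{5}{7} - \frac{3}{7}\right) + 3\right)^{2} = \left(\frac{2}{7} + 3\right)^{2} = \left(\frac{23}{7}\right)^{2} = \frac{529}{49} \approx 10.796$)
$a{\left(k \right)} = 12 - 2 \left(-5 + k\right)^{2}$
$a^{2}{\left(L \right)} = \left(12 - 2 \left(-5 + \frac{529}{49}\right)^{2}\right)^{2} = \left(12 - 2 \left(\frac{284}{49}\right)^{2}\right)^{2} = \left(12 - \frac{161312}{2401}\right)^{2} = \left(- \frac{132500}{2401}\right)^{2} = \frac{17556250000}{5764801}$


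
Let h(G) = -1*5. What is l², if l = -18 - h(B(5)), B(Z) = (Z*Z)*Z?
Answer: 169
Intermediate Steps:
B(Z) = Z³ (B(Z) = Z²*Z = Z³)
h(G) = -5
l = -13 (l = -18 - 1*(-5) = -18 + 5 = -13)
l² = (-13)² = 169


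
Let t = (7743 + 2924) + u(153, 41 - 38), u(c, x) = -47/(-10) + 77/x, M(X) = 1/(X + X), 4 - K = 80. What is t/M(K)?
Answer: -24389996/15 ≈ -1.6260e+6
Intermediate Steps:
K = -76 (K = 4 - 1*80 = 4 - 80 = -76)
M(X) = 1/(2*X)
u(c, x) = 47/10 + 77/x (u(c, x) = -47*(-⅒) + 77/x = 47/10 + 77/x)
t = 320921/30 (t = (7743 + 2924) + (47/10 + 77/(41 - 38)) = 10667 + (47/10 + 77/3) = 10667 + 911/30 = 320921/30 ≈ 10697.)
t/M(K) = 320921/(30*(((½)/(-76)))) = 320921/(30*(((½)*(-1/76)))) = 320921/(30*(-1/152)) = (320921/30)*(-152) = -24389996/15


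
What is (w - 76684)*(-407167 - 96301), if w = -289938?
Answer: 184582445096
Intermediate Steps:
(w - 76684)*(-407167 - 96301) = (-289938 - 76684)*(-407167 - 96301) = -366622*(-503468) = 184582445096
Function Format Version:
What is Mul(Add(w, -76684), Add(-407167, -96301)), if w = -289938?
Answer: 184582445096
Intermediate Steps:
Mul(Add(w, -76684), Add(-407167, -96301)) = Mul(Add(-289938, -76684), Add(-407167, -96301)) = Mul(-366622, -503468) = 184582445096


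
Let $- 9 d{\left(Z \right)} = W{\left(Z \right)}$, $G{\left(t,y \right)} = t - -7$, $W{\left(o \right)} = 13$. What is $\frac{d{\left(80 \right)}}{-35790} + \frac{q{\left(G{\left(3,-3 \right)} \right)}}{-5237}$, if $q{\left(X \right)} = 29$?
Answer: $- \frac{9273109}{1686890070} \approx -0.0054972$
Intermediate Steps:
$G{\left(t,y \right)} = 7 + t$ ($G{\left(t,y \right)} = t + 7 = 7 + t$)
$d{\left(Z \right)} = - \frac{13}{9}$ ($d{\left(Z \right)} = \left(- \frac{1}{9}\right) 13 = - \frac{13}{9}$)
$\frac{d{\left(80 \right)}}{-35790} + \frac{q{\left(G{\left(3,-3 \right)} \right)}}{-5237} = - \frac{13}{9 \left(-35790\right)} + \frac{29}{-5237} = \left(- \frac{13}{9}\right) \left(- \frac{1}{35790}\right) + 29 \left(- \frac{1}{5237}\right) = \frac{13}{322110} - \frac{29}{5237} = - \frac{9273109}{1686890070}$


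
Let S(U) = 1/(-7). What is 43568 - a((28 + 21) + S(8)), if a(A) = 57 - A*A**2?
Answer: 54925961/343 ≈ 1.6013e+5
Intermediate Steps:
S(U) = -1/7
a(A) = 57 - A**3
43568 - a((28 + 21) + S(8)) = 43568 - (57 - ((28 + 21) - 1/7)**3) = 43568 - (57 - (49 - 1/7)**3) = 43568 - (57 - (342/7)**3) = 43568 - (57 - 1*40001688/343) = 43568 - (57 - 40001688/343) = 43568 - 1*(-39982137/343) = 43568 + 39982137/343 = 54925961/343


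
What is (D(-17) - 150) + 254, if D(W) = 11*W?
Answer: -83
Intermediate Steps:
(D(-17) - 150) + 254 = (11*(-17) - 150) + 254 = (-187 - 150) + 254 = -337 + 254 = -83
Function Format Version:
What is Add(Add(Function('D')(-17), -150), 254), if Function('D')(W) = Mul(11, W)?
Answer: -83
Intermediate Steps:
Add(Add(Function('D')(-17), -150), 254) = Add(Add(Mul(11, -17), -150), 254) = Add(Add(-187, -150), 254) = Add(-337, 254) = -83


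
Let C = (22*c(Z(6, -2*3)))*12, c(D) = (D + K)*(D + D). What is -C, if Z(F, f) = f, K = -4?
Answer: -31680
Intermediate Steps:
c(D) = 2*D*(-4 + D) (c(D) = (D - 4)*(D + D) = (-4 + D)*(2*D) = 2*D*(-4 + D))
C = 31680 (C = (22*(2*(-2*3)*(-4 - 2*3)))*12 = (22*(2*(-6)*(-4 - 6)))*12 = (22*(2*(-6)*(-10)))*12 = (22*120)*12 = 2640*12 = 31680)
-C = -1*31680 = -31680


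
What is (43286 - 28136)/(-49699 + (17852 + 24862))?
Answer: -3030/1397 ≈ -2.1689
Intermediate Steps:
(43286 - 28136)/(-49699 + (17852 + 24862)) = 15150/(-49699 + 42714) = 15150/(-6985) = 15150*(-1/6985) = -3030/1397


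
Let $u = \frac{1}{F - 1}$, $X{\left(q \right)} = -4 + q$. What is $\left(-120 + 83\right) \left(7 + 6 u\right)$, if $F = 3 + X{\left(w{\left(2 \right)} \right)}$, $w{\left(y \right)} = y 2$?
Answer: $-370$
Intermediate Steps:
$w{\left(y \right)} = 2 y$
$F = 3$ ($F = 3 + \left(-4 + 2 \cdot 2\right) = 3 + \left(-4 + 4\right) = 3 + 0 = 3$)
$u = \frac{1}{2}$ ($u = \frac{1}{3 - 1} = \frac{1}{2} \approx 0.5$)
$\left(-120 + 83\right) \left(7 + 6 u\right) = \left(-120 + 83\right) \left(7 + 6 \cdot \frac{1}{2}\right) = - 37 \left(7 + 3\right) = \left(-37\right) 10 = -370$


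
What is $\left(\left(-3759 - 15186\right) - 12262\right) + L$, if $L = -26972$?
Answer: $-58179$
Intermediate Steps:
$\left(\left(-3759 - 15186\right) - 12262\right) + L = \left(\left(-3759 - 15186\right) - 12262\right) - 26972 = \left(-18945 - 12262\right) - 26972 = -31207 - 26972 = -58179$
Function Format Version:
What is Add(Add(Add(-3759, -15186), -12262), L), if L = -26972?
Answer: -58179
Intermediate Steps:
Add(Add(Add(-3759, -15186), -12262), L) = Add(Add(Add(-3759, -15186), -12262), -26972) = Add(Add(-18945, -12262), -26972) = Add(-31207, -26972) = -58179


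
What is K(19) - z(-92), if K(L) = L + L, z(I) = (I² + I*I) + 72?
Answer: -16962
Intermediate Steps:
z(I) = 72 + 2*I² (z(I) = (I² + I²) + 72 = 2*I² + 72 = 72 + 2*I²)
K(L) = 2*L
K(19) - z(-92) = 2*19 - (72 + 2*(-92)²) = 38 - (72 + 2*8464) = 38 - (72 + 16928) = 38 - 1*17000 = 38 - 17000 = -16962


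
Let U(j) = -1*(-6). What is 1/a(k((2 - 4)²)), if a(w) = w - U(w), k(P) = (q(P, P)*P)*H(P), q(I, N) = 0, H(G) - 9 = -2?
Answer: -⅙ ≈ -0.16667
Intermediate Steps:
H(G) = 7 (H(G) = 9 - 2 = 7)
U(j) = 6
k(P) = 0 (k(P) = (0*P)*7 = 0*7 = 0)
a(w) = -6 + w (a(w) = w - 1*6 = w - 6 = -6 + w)
1/a(k((2 - 4)²)) = 1/(-6 + 0) = 1/(-6) = -⅙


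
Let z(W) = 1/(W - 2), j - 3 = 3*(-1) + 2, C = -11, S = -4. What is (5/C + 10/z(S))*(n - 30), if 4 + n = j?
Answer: 21280/11 ≈ 1934.5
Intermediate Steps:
j = 2 (j = 3 + (3*(-1) + 2) = 3 + (-3 + 2) = 3 - 1 = 2)
z(W) = 1/(-2 + W)
n = -2 (n = -4 + 2 = -2)
(5/C + 10/z(S))*(n - 30) = (5/(-11) + 10/(1/(-2 - 4)))*(-2 - 30) = (5*(-1/11) + 10/(1/(-6)))*(-32) = (-5/11 + 10/(-⅙))*(-32) = (-5/11 + 10*(-6))*(-32) = (-5/11 - 60)*(-32) = -665/11*(-32) = 21280/11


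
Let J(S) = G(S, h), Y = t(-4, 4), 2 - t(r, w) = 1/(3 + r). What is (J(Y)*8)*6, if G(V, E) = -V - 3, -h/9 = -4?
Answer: -288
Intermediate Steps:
t(r, w) = 2 - 1/(3 + r)
Y = 3 (Y = (5 + 2*(-4))/(3 - 4) = (5 - 8)/(-1) = -1*(-3) = 3)
h = 36 (h = -9*(-4) = 36)
G(V, E) = -3 - V
J(S) = -3 - S
(J(Y)*8)*6 = ((-3 - 1*3)*8)*6 = ((-3 - 3)*8)*6 = -6*8*6 = -48*6 = -288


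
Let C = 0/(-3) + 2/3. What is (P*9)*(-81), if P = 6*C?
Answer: -2916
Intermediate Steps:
C = ⅔ (C = 0*(-⅓) + 2*(⅓) = 0 + ⅔ = ⅔ ≈ 0.66667)
P = 4 (P = 6*(⅔) = 4)
(P*9)*(-81) = (4*9)*(-81) = 36*(-81) = -2916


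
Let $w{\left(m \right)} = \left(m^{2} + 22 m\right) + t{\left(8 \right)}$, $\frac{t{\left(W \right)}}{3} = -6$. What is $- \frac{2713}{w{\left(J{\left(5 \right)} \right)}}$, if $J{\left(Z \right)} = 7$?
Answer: $- \frac{2713}{185} \approx -14.665$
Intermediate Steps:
$t{\left(W \right)} = -18$ ($t{\left(W \right)} = 3 \left(-6\right) = -18$)
$w{\left(m \right)} = -18 + m^{2} + 22 m$ ($w{\left(m \right)} = \left(m^{2} + 22 m\right) - 18 = -18 + m^{2} + 22 m$)
$- \frac{2713}{w{\left(J{\left(5 \right)} \right)}} = - \frac{2713}{-18 + 7^{2} + 22 \cdot 7} = - \frac{2713}{-18 + 49 + 154} = - \frac{2713}{185}$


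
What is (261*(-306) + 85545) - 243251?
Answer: -237572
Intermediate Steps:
(261*(-306) + 85545) - 243251 = (-79866 + 85545) - 243251 = 5679 - 243251 = -237572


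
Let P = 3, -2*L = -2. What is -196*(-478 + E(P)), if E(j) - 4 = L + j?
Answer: 92120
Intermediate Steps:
L = 1 (L = -½*(-2) = 1)
E(j) = 5 + j (E(j) = 4 + (1 + j) = 5 + j)
-196*(-478 + E(P)) = -196*(-478 + (5 + 3)) = -196*(-478 + 8) = -196*(-470) = 92120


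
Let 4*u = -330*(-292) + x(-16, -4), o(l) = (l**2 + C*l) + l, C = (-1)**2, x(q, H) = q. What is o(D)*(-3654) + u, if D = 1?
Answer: 13124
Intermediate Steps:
C = 1
o(l) = l**2 + 2*l (o(l) = (l**2 + 1*l) + l = (l**2 + l) + l = (l + l**2) + l = l**2 + 2*l)
u = 24086 (u = (-330*(-292) - 16)/4 = (96360 - 16)/4 = (1/4)*96344 = 24086)
o(D)*(-3654) + u = (1*(2 + 1))*(-3654) + 24086 = (1*3)*(-3654) + 24086 = 3*(-3654) + 24086 = -10962 + 24086 = 13124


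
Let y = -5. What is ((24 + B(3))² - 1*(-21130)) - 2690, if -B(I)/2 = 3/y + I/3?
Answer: 474456/25 ≈ 18978.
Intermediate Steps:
B(I) = 6/5 - 2*I/3 (B(I) = -2*(3/(-5) + I/3) = -2*(3*(-⅕) + I*(⅓)) = -2*(-⅗ + I/3) = 6/5 - 2*I/3)
((24 + B(3))² - 1*(-21130)) - 2690 = ((24 + (6/5 - ⅔*3))² - 1*(-21130)) - 2690 = ((24 + (6/5 - 2))² + 21130) - 2690 = ((24 - ⅘)² + 21130) - 2690 = ((116/5)² + 21130) - 2690 = (13456/25 + 21130) - 2690 = 541706/25 - 2690 = 474456/25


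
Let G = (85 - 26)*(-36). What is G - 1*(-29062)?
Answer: 26938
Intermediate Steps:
G = -2124 (G = 59*(-36) = -2124)
G - 1*(-29062) = -2124 - 1*(-29062) = -2124 + 29062 = 26938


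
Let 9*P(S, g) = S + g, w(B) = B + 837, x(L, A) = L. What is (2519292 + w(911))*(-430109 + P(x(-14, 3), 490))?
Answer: -9757697925200/9 ≈ -1.0842e+12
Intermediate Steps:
w(B) = 837 + B
P(S, g) = S/9 + g/9 (P(S, g) = (S + g)/9 = S/9 + g/9)
(2519292 + w(911))*(-430109 + P(x(-14, 3), 490)) = (2519292 + (837 + 911))*(-430109 + ((⅑)*(-14) + (⅑)*490)) = (2519292 + 1748)*(-430109 + (-14/9 + 490/9)) = 2521040*(-430109 + 476/9) = 2521040*(-3870505/9) = -9757697925200/9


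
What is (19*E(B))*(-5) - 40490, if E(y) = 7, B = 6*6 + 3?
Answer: -41155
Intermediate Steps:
B = 39 (B = 36 + 3 = 39)
(19*E(B))*(-5) - 40490 = (19*7)*(-5) - 40490 = 133*(-5) - 40490 = -665 - 40490 = -41155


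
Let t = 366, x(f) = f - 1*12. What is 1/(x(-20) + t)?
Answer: 1/334 ≈ 0.0029940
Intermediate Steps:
x(f) = -12 + f (x(f) = f - 12 = -12 + f)
1/(x(-20) + t) = 1/((-12 - 20) + 366) = 1/(-32 + 366) = 1/334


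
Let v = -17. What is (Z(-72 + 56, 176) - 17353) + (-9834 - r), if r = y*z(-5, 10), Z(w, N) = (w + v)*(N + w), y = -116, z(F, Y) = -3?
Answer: -32815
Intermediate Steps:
Z(w, N) = (-17 + w)*(N + w) (Z(w, N) = (w - 17)*(N + w) = (-17 + w)*(N + w))
r = 348 (r = -116*(-3) = 348)
(Z(-72 + 56, 176) - 17353) + (-9834 - r) = (((-72 + 56)**2 - 17*176 - 17*(-72 + 56) + 176*(-72 + 56)) - 17353) + (-9834 - 1*348) = (((-16)**2 - 2992 - 17*(-16) + 176*(-16)) - 17353) + (-9834 - 348) = ((256 - 2992 + 272 - 2816) - 17353) - 10182 = (-5280 - 17353) - 10182 = -22633 - 10182 = -32815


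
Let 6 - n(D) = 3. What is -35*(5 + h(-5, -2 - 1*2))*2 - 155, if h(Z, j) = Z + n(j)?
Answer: -365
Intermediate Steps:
n(D) = 3 (n(D) = 6 - 1*3 = 6 - 3 = 3)
h(Z, j) = 3 + Z (h(Z, j) = Z + 3 = 3 + Z)
-35*(5 + h(-5, -2 - 1*2))*2 - 155 = -35*(5 + (3 - 5))*2 - 155 = -35*(5 - 2)*2 - 155 = -105*2 - 155 = -35*6 - 155 = -210 - 155 = -365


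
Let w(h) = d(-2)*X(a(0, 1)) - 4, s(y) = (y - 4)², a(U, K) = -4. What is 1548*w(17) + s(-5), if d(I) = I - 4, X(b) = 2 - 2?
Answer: -6111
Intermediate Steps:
s(y) = (-4 + y)²
X(b) = 0
d(I) = -4 + I
w(h) = -4 (w(h) = (-4 - 2)*0 - 4 = -6*0 - 4 = 0 - 4 = -4)
1548*w(17) + s(-5) = 1548*(-4) + (-4 - 5)² = -6192 + (-9)² = -6192 + 81 = -6111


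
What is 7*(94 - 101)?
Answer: -49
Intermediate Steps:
7*(94 - 101) = 7*(-7) = -49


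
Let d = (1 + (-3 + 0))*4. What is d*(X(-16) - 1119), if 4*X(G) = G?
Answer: 8984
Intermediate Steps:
X(G) = G/4
d = -8 (d = (1 - 3)*4 = -2*4 = -8)
d*(X(-16) - 1119) = -8*((¼)*(-16) - 1119) = -8*(-4 - 1119) = -8*(-1123) = 8984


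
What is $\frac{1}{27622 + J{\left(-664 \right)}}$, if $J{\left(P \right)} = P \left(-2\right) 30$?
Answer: $\frac{1}{67462} \approx 1.4823 \cdot 10^{-5}$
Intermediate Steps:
$J{\left(P \right)} = - 60 P$ ($J{\left(P \right)} = - 2 P 30 = - 60 P$)
$\frac{1}{27622 + J{\left(-664 \right)}} = \frac{1}{27622 - -39840} = \frac{1}{27622 + 39840} = \frac{1}{67462}$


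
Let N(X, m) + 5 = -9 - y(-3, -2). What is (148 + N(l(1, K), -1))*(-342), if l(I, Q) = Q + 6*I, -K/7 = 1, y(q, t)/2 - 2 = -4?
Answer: -47196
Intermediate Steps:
y(q, t) = -4 (y(q, t) = 4 + 2*(-4) = 4 - 8 = -4)
K = -7 (K = -7*1 = -7)
N(X, m) = -10 (N(X, m) = -5 + (-9 - 1*(-4)) = -5 + (-9 + 4) = -5 - 5 = -10)
(148 + N(l(1, K), -1))*(-342) = (148 - 10)*(-342) = 138*(-342) = -47196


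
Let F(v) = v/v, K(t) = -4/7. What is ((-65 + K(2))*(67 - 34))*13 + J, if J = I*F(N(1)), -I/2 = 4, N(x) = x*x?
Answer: -196967/7 ≈ -28138.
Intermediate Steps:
N(x) = x**2
K(t) = -4/7 (K(t) = -4*1/7 = -4/7)
F(v) = 1
I = -8 (I = -2*4 = -8)
J = -8 (J = -8*1 = -8)
((-65 + K(2))*(67 - 34))*13 + J = ((-65 - 4/7)*(67 - 34))*13 - 8 = -459/7*33*13 - 8 = -15147/7*13 - 8 = -196911/7 - 8 = -196967/7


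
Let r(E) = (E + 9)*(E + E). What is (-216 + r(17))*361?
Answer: 241148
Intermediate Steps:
r(E) = 2*E*(9 + E) (r(E) = (9 + E)*(2*E) = 2*E*(9 + E))
(-216 + r(17))*361 = (-216 + 2*17*(9 + 17))*361 = (-216 + 2*17*26)*361 = (-216 + 884)*361 = 668*361 = 241148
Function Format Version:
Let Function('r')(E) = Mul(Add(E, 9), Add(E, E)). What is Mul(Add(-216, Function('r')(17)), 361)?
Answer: 241148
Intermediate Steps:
Function('r')(E) = Mul(2, E, Add(9, E)) (Function('r')(E) = Mul(Add(9, E), Mul(2, E)) = Mul(2, E, Add(9, E)))
Mul(Add(-216, Function('r')(17)), 361) = Mul(Add(-216, Mul(2, 17, Add(9, 17))), 361) = Mul(Add(-216, Mul(2, 17, 26)), 361) = Mul(Add(-216, 884), 361) = Mul(668, 361) = 241148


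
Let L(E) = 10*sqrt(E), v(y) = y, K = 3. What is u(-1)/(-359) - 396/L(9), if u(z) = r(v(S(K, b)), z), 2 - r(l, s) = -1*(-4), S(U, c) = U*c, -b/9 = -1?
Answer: -23684/1795 ≈ -13.194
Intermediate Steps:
b = 9 (b = -9*(-1) = 9)
r(l, s) = -2 (r(l, s) = 2 - (-1)*(-4) = 2 - 1*4 = 2 - 4 = -2)
u(z) = -2
u(-1)/(-359) - 396/L(9) = -2/(-359) - 396/(10*sqrt(9)) = -2*(-1/359) - 396/(10*3) = 2/359 - 396/30 = 2/359 - 396*1/30 = 2/359 - 66/5 = -23684/1795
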